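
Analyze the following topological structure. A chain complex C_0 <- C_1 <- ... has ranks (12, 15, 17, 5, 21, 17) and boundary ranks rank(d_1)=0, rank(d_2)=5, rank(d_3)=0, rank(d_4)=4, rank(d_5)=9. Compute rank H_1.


rank H_k = rank(ker d_k) - rank(im d_{k+1}).
rank(ker d_1) = rank(C_1) - rank(d_1) = 15 - 0 = 15.
rank(im d_{1+1}) = 5.
rank H_1 = 15 - 5 = 10

10


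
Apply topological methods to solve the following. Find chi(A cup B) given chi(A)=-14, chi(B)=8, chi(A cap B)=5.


chi(A cup B) = chi(A) + chi(B) - chi(A cap B)
= -14 + (8) - (5)
= -11

-11


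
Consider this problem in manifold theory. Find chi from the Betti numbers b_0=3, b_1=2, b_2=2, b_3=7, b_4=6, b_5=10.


chi = sum_k (-1)^k b_k.
= (3) + (-2) + (2) + (-7) + (6) + (-10)
= -8

-8


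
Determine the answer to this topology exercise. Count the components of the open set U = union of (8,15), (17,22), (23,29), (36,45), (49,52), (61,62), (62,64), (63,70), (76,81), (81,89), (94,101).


Sort and merge overlapping open intervals.
Merged: (8,15), (17,22), (23,29), (36,45), (49,52), (61,62), (62,70), (76,81), (81,89), (94,101).
Number of components = 10

10


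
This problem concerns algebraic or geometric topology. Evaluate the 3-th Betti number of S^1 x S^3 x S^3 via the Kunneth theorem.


Each S^d has Poincare polynomial 1 + t^d.
The product S^1 x S^3 x S^3 has Poincare polynomial prod(1+t^d_i).
Expanding: b_0=1, b_1=1, b_3=2, b_4=2, b_6=1, b_7=1.
b_3 = 2

2


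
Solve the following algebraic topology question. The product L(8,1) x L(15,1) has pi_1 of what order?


pi_1(X x Y) = pi_1(X) x pi_1(Y).
pi_1(L(8,1)) = Z/8, pi_1(L(15,1)) = Z/15.
|Z/8 x Z/15| = 8 * 15 = 120

120


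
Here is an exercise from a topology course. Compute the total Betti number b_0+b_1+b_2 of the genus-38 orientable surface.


For Sigma_38: b_0 = 1, b_1 = 2g = 76, b_2 = 1.
Total = 1 + 76 + 1 = 78

78


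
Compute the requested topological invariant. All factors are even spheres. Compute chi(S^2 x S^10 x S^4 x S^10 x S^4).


chi is multiplicative: chi(X x Y) = chi(X) chi(Y).
Each even-dim sphere has chi = 2. There are 5 factors.
chi = 2^5 = 32

32


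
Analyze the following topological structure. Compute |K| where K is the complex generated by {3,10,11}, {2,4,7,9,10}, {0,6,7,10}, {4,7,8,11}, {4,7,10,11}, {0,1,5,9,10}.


Each maximal simplex on m vertices has 2^m - 1 nonempty faces.
Take the union (dedupe shared faces).
Total distinct faces = 89

89


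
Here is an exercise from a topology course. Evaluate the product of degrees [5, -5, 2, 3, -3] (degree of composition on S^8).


Degree is multiplicative: deg(composition) = product of degrees.
= (5) * (-5) * (2) * (3) * (-3) = 450

450


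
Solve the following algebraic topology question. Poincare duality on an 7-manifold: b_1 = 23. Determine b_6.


Poincare duality for closed orientable n-manifolds: b_k = b_{n-k}.
Here n = 7, so b_6 = b_1 = 23

23


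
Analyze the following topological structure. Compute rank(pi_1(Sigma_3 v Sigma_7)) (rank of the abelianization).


For a wedge: H_1(A v B) = H_1(A) + H_1(B).
b_1(Sigma_3) = 6, b_1(Sigma_7) = 14.
b_1 = 6 + 14 = 20

20


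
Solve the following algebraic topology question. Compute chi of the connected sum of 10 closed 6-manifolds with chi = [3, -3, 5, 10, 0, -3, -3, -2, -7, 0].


For n-manifolds: chi(A#B) = chi(A) + chi(B) - chi(S^6).
chi(S^6) = 1 + (-1)^6 = 2.
chi(#) = (sum chi_i) - (10-1)*chi(S^6) = 0 - 9*2 = -18

-18


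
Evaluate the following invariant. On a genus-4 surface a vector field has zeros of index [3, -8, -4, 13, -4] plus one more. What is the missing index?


Poincare-Hopf: sum of indices = chi(M).
chi(Sigma_4) = 2 - 2*4 = -6.
Sum of known indices = 0.
x = chi - (sum known) = -6 - (0) = -6

-6


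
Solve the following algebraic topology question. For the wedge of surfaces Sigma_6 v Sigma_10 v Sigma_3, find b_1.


For a wedge X v Y: reduced H_k(X v Y) = H_k(X) + H_k(Y).
Each Sigma_g contributes b_1 = 2g.
b_1 = 12 + 20 + 6 = 38

38


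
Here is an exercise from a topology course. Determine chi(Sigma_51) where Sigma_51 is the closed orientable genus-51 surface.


For a closed orientable surface of genus g: chi = 2 - 2g.
Here g = 51.
chi = 2 - 2*51 = 2 - 102 = -100

-100


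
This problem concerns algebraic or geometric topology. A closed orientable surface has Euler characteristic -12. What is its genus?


chi = 2 - 2g for closed orientable surfaces.
-12 = 2 - 2g
2g = 2 - (-12) = 14
g = 7

7


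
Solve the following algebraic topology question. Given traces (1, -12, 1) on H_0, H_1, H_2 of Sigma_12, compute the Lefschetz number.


L(f) = tr(f_0*) - tr(f_1*) + tr(f_2*).
= 1 - (-12) + (1)
= 14

14


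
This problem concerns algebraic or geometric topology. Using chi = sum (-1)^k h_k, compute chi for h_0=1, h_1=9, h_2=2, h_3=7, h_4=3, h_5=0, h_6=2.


Handles of index k contribute (-1)^k to chi (same as CW cells).
chi = (1) + (-9) + (2) + (-7) + (3) + (0) + (2) = -8

-8


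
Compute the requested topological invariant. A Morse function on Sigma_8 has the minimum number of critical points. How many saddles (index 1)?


A perfect Morse function has m_k = b_k.
For Sigma_8: b_0=1, b_1=2g=16, b_2=1.
Saddles m_1 = 2g = 16

16


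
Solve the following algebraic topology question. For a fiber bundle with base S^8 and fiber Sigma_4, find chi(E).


chi(S^8) = 2 (n even), chi(Sigma_4) = 2 - 2*4 = -6.
chi(E) = 2 * (-6) = -12

-12


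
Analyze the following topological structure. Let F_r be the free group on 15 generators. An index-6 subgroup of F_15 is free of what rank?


Nielsen-Schreier: an index-n subgroup of F_r is free of rank 1 + n(r-1).
Equivalently: chi(cover) = n*chi(base); chi(vee_r S^1) = 1 - 15 = -14.
chi(E) = 6*(-14) = -84; rank = 1 - chi(E) = 1 - (-84) = 85.
rank = 1 + 6*(15-1) = 1 + 84 = 85

85


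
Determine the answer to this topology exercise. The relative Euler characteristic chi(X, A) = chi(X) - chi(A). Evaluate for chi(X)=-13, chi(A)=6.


Relative Euler characteristic: chi(X, A) = chi(X) - chi(A).
= -13 - (6) = -19

-19


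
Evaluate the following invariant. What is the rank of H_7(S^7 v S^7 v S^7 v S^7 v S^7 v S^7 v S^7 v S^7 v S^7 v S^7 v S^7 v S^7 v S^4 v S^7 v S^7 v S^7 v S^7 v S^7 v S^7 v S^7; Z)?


For a wedge of spheres, H_k (k>0) is free on one generator per sphere of dimension k.
Spheres of dimension 7: count = 19.
b_7 = 19

19


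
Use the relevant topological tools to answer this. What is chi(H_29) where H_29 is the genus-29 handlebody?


A genus-g handlebody deformation retracts to a wedge of g circles.
chi(vee_g S^1) = 1 - g.
chi(H_29) = 1 - 29 = -28

-28


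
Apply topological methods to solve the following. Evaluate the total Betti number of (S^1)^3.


b_k(T^3) = C(3,k), so the sum over k is sum_k C(3,k) = 2^3.
Total = 2^3 = 8

8


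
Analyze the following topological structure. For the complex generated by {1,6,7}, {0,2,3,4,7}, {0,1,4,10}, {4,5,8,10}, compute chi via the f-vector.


Enumerate all faces; f-vector: f_0=10, f_1=23, f_2=19, f_3=7, f_4=1.
chi = sum (-1)^k f_k = 0

0


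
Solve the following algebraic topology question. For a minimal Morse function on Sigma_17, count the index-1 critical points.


A perfect Morse function has m_k = b_k.
For Sigma_17: b_0=1, b_1=2g=34, b_2=1.
Saddles m_1 = 2g = 34

34


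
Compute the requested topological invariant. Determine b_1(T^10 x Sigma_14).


pi_1(A x B) = pi_1(A) x pi_1(B); rank of abelianization = b_1.
b_1(T^10) = 10, b_1(Sigma_14) = 2*14 = 28.
b_1(product) = 10 + 28 = 38

38


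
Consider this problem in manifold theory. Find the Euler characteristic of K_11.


K_11: V = 11, E = C(11,2) = 55.
chi = V - E = 11 - 55 = -44

-44


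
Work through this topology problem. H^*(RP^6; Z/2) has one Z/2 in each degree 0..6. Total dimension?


H^k(RP^6; Z/2) = Z/2 for each 0 <= k <= 6.
Total dimension = 6 + 1 = 7

7


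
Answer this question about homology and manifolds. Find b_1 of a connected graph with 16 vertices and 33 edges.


For a connected graph: rank(pi_1) = b_1 = E - V + 1 = 1 - chi.
chi = V - E = 16 - 33 = -17.
rank = 1 - (-17) = 33 - 16 + 1 = 18

18


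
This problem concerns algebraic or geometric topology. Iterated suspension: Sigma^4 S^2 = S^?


Each suspension raises dimension by 1: Sigma S^n = S^{n+1}.
Sigma^4 S^2 = S^{2+4} = S^6

6


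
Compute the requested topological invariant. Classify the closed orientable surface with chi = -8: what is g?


chi = 2 - 2g for closed orientable surfaces.
-8 = 2 - 2g
2g = 2 - (-8) = 10
g = 5

5


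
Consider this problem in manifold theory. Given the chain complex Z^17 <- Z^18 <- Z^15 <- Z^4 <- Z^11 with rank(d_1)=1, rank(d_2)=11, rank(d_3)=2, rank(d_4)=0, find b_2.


rank H_k = rank(ker d_k) - rank(im d_{k+1}).
rank(ker d_2) = rank(C_2) - rank(d_2) = 15 - 11 = 4.
rank(im d_{2+1}) = 2.
rank H_2 = 4 - 2 = 2

2


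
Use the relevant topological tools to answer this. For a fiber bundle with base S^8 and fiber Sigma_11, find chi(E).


chi(S^8) = 2 (n even), chi(Sigma_11) = 2 - 2*11 = -20.
chi(E) = 2 * (-20) = -40

-40


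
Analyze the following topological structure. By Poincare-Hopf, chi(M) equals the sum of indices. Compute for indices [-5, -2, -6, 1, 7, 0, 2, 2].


Poincare-Hopf: chi(M) = sum of indices of zeros.
chi = (-5) + (-2) + (-6) + (1) + (7) + (0) + (2) + (2) = -1

-1


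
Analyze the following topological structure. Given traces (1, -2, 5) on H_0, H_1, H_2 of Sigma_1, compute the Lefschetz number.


L(f) = tr(f_0*) - tr(f_1*) + tr(f_2*).
= 1 - (-2) + (5)
= 8

8


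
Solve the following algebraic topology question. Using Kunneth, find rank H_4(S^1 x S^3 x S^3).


Each S^d has Poincare polynomial 1 + t^d.
The product S^1 x S^3 x S^3 has Poincare polynomial prod(1+t^d_i).
Expanding: b_0=1, b_1=1, b_3=2, b_4=2, b_6=1, b_7=1.
b_4 = 2

2


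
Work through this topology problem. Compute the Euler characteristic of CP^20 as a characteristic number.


For any closed oriented manifold, <e(TM),[M]> = chi(M).
chi(CP^20) = 20+1 = 21

21


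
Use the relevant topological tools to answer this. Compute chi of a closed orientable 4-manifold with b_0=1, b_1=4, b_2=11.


By Poincare duality b_k = b_{4-k}, so full Betti numbers: b_0=1, b_1=4, b_2=11, b_3=4, b_4=1.
chi = sum (-1)^k b_k = 5

5


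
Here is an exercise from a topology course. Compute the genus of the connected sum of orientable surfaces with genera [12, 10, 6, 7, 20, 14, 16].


Genus is additive under connected sum of orientable surfaces.
g = 12 + 10 + 6 + 7 + 20 + 14 + 16 = 85

85


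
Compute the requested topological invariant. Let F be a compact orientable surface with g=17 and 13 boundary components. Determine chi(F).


For a compact orientable surface with genus g and b boundary components: chi = 2 - 2g - b.
chi = 2 - 2*17 - 13 = 2 - 34 - 13 = -45

-45


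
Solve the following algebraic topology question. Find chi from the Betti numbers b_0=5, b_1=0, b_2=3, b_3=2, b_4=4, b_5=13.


chi = sum_k (-1)^k b_k.
= (5) + (0) + (3) + (-2) + (4) + (-13)
= -3

-3


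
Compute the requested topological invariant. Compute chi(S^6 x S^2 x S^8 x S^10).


chi is multiplicative: chi(X x Y) = chi(X) chi(Y).
Each even-dim sphere has chi = 2. There are 4 factors.
chi = 2^4 = 16

16


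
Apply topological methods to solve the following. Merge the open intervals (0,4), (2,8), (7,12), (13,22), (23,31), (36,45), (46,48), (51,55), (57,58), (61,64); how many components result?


Sort and merge overlapping open intervals.
Merged: (0,12), (13,22), (23,31), (36,45), (46,48), (51,55), (57,58), (61,64).
Number of components = 8

8


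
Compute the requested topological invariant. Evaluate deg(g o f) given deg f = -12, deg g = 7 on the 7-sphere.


Degree is multiplicative under composition: deg(g o f) = deg(g) * deg(f).
= 7 * -12 = -84

-84


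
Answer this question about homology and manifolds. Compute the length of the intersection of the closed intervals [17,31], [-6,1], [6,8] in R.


Intersection = [max(a_i), min(b_i)] = [17, 1].
Since 17 > 1, the intersection is empty.
Length = 0

0


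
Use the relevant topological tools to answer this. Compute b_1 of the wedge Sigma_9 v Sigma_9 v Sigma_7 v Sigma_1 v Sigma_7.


For a wedge X v Y: reduced H_k(X v Y) = H_k(X) + H_k(Y).
Each Sigma_g contributes b_1 = 2g.
b_1 = 18 + 18 + 14 + 2 + 14 = 66

66


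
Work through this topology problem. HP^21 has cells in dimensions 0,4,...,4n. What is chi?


HP^21 has one cell in each dimension 0, 4, ..., 4*21 (21+1 cells, all even-dim).
chi = 21 + 1 = 22

22


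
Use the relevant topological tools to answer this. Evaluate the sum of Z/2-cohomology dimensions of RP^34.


H^k(RP^34; Z/2) = Z/2 for each 0 <= k <= 34.
Total dimension = 34 + 1 = 35

35


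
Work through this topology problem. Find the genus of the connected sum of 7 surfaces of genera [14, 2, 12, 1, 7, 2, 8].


Genus is additive under connected sum of orientable surfaces.
g = 14 + 2 + 12 + 1 + 7 + 2 + 8 = 46

46


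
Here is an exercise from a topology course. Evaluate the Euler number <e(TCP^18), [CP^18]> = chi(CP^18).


For any closed oriented manifold, <e(TM),[M]> = chi(M).
chi(CP^18) = 18+1 = 19

19


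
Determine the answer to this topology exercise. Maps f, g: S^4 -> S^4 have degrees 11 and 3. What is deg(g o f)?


Degree is multiplicative under composition: deg(g o f) = deg(g) * deg(f).
= 3 * 11 = 33

33


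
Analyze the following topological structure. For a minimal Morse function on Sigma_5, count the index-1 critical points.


A perfect Morse function has m_k = b_k.
For Sigma_5: b_0=1, b_1=2g=10, b_2=1.
Saddles m_1 = 2g = 10

10


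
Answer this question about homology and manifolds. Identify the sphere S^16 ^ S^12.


S^m ^ S^n = S^{m+n}.
k = 16 + 12 = 28

28


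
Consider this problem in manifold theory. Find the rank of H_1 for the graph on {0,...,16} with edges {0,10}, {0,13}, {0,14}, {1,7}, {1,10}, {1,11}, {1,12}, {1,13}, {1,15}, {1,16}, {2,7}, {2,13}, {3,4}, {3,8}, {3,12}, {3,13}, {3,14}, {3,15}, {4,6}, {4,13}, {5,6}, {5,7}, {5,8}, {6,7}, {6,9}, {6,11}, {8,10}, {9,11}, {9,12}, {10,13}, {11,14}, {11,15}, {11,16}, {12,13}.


b_1 = E - V + (number of components).
E = 34, V = 17, components = 1.
b_1 = 34 - 17 + 1 = 18

18


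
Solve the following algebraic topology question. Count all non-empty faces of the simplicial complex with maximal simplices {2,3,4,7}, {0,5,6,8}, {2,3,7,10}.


Each maximal simplex on m vertices has 2^m - 1 nonempty faces.
Take the union (dedupe shared faces).
Total distinct faces = 38

38


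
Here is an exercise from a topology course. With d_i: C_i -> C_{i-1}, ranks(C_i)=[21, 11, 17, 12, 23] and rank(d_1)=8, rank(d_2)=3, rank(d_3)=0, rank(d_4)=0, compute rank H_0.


rank H_k = rank(ker d_k) - rank(im d_{k+1}).
rank(ker d_0) = rank(C_0) - rank(d_0) = 21 - 0 = 21.
rank(im d_{0+1}) = 8.
rank H_0 = 21 - 8 = 13

13


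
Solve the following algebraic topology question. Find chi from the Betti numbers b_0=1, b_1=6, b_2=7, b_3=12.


chi = sum_k (-1)^k b_k.
= (1) + (-6) + (7) + (-12)
= -10

-10


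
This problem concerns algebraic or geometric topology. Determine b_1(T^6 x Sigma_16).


pi_1(A x B) = pi_1(A) x pi_1(B); rank of abelianization = b_1.
b_1(T^6) = 6, b_1(Sigma_16) = 2*16 = 32.
b_1(product) = 6 + 32 = 38

38


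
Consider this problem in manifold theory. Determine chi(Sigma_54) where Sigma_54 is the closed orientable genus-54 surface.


For a closed orientable surface of genus g: chi = 2 - 2g.
Here g = 54.
chi = 2 - 2*54 = 2 - 108 = -106

-106


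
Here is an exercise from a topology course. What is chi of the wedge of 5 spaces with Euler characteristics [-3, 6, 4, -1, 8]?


chi(A v B) = chi(A) + chi(B) - 1 (one point identified).
For 5 spaces: chi = (sum chi_i) - (5 - 1).
sum = 14; chi = 14 - 4 = 10

10


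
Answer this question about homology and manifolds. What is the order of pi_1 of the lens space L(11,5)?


pi_1(L(p,q)) = Z/pZ for any q coprime to p.
|pi_1(L(11,5))| = 11

11


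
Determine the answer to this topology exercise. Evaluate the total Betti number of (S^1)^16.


b_k(T^16) = C(16,k), so the sum over k is sum_k C(16,k) = 2^16.
Total = 2^16 = 65536

65536


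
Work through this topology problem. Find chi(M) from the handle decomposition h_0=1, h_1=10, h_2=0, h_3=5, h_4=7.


Handles of index k contribute (-1)^k to chi (same as CW cells).
chi = (1) + (-10) + (0) + (-5) + (7) = -7

-7


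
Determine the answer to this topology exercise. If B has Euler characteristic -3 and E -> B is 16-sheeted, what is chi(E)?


For a finite covering: chi(E) = (number of sheets) * chi(B).
chi(E) = 16 * (-3) = -48

-48


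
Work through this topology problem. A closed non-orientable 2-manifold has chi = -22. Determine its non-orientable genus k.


chi = 2 - k for closed non-orientable surfaces with k crosscaps.
-22 = 2 - k
k = 2 - (-22) = 24

24


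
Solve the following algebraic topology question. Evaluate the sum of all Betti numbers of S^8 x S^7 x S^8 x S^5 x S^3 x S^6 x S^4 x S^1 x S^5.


Total Betti number is multiplicative under products.
Each S^d (d>=1) has total Betti number 2.
There are 9 sphere factors.
Total = 2^9 = 512

512


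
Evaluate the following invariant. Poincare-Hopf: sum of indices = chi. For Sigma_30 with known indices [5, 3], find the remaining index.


Poincare-Hopf: sum of indices = chi(M).
chi(Sigma_30) = 2 - 2*30 = -58.
Sum of known indices = 8.
x = chi - (sum known) = -58 - (8) = -66

-66


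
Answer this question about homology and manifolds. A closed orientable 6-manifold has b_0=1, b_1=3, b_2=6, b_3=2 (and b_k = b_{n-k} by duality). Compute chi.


By Poincare duality b_k = b_{6-k}, so full Betti numbers: b_0=1, b_1=3, b_2=6, b_3=2, b_4=6, b_5=3, b_6=1.
chi = sum (-1)^k b_k = 6

6


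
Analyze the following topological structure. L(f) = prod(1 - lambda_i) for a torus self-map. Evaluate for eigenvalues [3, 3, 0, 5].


For a torus self-map: L(f) = det(I - A) where A acts on H_1.
L(f) = (1-3) * (1-3) * (1-0) * (1-5) = -2 * -2 * 1 * -4 = -16

-16


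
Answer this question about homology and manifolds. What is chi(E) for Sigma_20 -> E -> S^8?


chi(S^8) = 2 (n even), chi(Sigma_20) = 2 - 2*20 = -38.
chi(E) = 2 * (-38) = -76

-76


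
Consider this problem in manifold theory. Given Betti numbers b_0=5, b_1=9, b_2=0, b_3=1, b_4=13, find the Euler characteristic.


chi = sum_k (-1)^k b_k.
= (5) + (-9) + (0) + (-1) + (13)
= 8

8


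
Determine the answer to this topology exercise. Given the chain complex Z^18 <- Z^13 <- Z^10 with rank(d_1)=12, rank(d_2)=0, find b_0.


rank H_k = rank(ker d_k) - rank(im d_{k+1}).
rank(ker d_0) = rank(C_0) - rank(d_0) = 18 - 0 = 18.
rank(im d_{0+1}) = 12.
rank H_0 = 18 - 12 = 6

6


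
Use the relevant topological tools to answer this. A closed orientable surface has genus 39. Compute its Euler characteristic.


For a closed orientable surface of genus g: chi = 2 - 2g.
Here g = 39.
chi = 2 - 2*39 = 2 - 78 = -76

-76


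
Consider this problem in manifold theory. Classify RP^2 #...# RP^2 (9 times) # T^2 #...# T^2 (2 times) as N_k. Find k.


Since a >= 1, the sum is non-orientable; each T^2 can be replaced by RP^2 # RP^2 (since T^2#RP^2 = 3RP^2).
Total crosscaps k = 9 + 2*2 = 13.
Check via chi: chi = 9*1 + 2*0 - (9+2-1)*2 = -11 = 2 - k = -11. Consistent.

13


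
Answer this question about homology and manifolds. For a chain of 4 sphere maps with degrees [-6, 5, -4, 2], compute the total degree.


Degree is multiplicative: deg(composition) = product of degrees.
= (-6) * (5) * (-4) * (2) = 240

240


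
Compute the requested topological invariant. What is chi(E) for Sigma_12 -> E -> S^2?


chi(S^2) = 2 (n even), chi(Sigma_12) = 2 - 2*12 = -22.
chi(E) = 2 * (-22) = -44

-44


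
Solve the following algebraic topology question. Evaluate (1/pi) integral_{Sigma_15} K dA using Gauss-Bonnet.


Gauss-Bonnet: integral K dA = 2*pi*chi(M).
chi(Sigma_15) = 2 - 2*15 = -28.
(integral K dA)/pi = 2*chi = 2*(-28) = -56

-56


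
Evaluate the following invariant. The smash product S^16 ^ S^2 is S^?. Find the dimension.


S^m ^ S^n = S^{m+n}.
k = 16 + 2 = 18

18


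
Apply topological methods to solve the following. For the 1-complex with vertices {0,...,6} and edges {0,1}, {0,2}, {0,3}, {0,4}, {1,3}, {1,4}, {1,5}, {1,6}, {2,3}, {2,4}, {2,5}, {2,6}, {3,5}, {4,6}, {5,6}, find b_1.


b_1 = E - V + (number of components).
E = 15, V = 7, components = 1.
b_1 = 15 - 7 + 1 = 9

9


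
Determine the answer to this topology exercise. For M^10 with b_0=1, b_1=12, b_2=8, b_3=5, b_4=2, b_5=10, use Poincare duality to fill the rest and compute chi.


By Poincare duality b_k = b_{10-k}, so full Betti numbers: b_0=1, b_1=12, b_2=8, b_3=5, b_4=2, b_5=10, b_6=2, b_7=5, b_8=8, b_9=12, b_10=1.
chi = sum (-1)^k b_k = -22

-22


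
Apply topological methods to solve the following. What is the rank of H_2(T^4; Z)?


By the Kunneth formula, b_k(T^n) = C(n,k).
b_2(T^4) = C(4,2).
C(4,2) = 4!/(2!*2!) = 6

6


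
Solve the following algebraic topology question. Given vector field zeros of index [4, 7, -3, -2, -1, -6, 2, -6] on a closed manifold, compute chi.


Poincare-Hopf: chi(M) = sum of indices of zeros.
chi = (4) + (7) + (-3) + (-2) + (-1) + (-6) + (2) + (-6) = -5

-5


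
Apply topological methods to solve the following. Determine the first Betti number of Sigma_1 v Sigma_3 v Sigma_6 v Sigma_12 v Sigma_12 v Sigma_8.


For a wedge X v Y: reduced H_k(X v Y) = H_k(X) + H_k(Y).
Each Sigma_g contributes b_1 = 2g.
b_1 = 2 + 6 + 12 + 24 + 24 + 16 = 84

84


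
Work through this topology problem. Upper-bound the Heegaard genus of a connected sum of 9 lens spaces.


Heegaard genus satisfies g(A#B) <= g(A) + g(B).
Each lens space has g = 1.
Upper bound: 9 * 1 = 9

9


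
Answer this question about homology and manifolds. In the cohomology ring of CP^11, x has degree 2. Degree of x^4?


|x| = 2 in H^*(CP^n).
|x^4| = 4 * |x| = 4 * 2 = 8

8


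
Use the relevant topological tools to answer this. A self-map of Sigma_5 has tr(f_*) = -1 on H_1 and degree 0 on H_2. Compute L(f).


L(f) = tr(f_0*) - tr(f_1*) + tr(f_2*).
= 1 - (-1) + (0)
= 2

2


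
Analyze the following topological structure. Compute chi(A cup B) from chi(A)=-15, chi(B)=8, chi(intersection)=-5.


chi(A cup B) = chi(A) + chi(B) - chi(A cap B)
= -15 + (8) - (-5)
= -2

-2


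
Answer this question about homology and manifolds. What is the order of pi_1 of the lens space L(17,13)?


pi_1(L(p,q)) = Z/pZ for any q coprime to p.
|pi_1(L(17,13))| = 17

17


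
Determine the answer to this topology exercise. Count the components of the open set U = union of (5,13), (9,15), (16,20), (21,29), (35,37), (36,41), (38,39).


Sort and merge overlapping open intervals.
Merged: (5,15), (16,20), (21,29), (35,41).
Number of components = 4

4


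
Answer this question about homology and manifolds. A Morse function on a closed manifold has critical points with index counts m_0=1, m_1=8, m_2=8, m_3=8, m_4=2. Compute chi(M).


Morse theory: chi(M) = sum_k (-1)^k m_k where m_k = #(index-k critical points).
= (1) + (-8) + (8) + (-8) + (2) = -5

-5


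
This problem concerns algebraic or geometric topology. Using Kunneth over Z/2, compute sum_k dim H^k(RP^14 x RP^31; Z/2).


dim H^*(RP^n; Z/2) = n+1 (one Z/2 in each degree 0..n).
Total Betti number is multiplicative.
Total = (14+1) * (31+1) = 15 * 32 = 480

480


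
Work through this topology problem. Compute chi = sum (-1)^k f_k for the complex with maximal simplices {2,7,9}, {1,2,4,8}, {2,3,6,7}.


Enumerate all faces; f-vector: f_0=8, f_1=14, f_2=9, f_3=2.
chi = sum (-1)^k f_k = 1

1


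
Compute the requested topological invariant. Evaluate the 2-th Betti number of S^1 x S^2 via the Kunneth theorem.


Each S^d has Poincare polynomial 1 + t^d.
The product S^1 x S^2 has Poincare polynomial prod(1+t^d_i).
Expanding: b_0=1, b_1=1, b_2=1, b_3=1.
b_2 = 1

1


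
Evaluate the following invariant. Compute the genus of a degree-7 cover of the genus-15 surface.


For an n-sheeted cover: chi(E) = n * chi(B).
chi(Sigma_15) = 2 - 2*15 = -28.
chi(E) = 7 * (-28) = -196.
genus(E) = (2 - chi(E))/2 = (2 - (-196))/2 = 198/2 = 99

99


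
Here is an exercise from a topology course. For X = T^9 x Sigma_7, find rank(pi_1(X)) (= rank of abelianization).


pi_1(A x B) = pi_1(A) x pi_1(B); rank of abelianization = b_1.
b_1(T^9) = 9, b_1(Sigma_7) = 2*7 = 14.
b_1(product) = 9 + 14 = 23

23


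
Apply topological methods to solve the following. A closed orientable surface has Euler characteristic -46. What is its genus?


chi = 2 - 2g for closed orientable surfaces.
-46 = 2 - 2g
2g = 2 - (-46) = 48
g = 24

24


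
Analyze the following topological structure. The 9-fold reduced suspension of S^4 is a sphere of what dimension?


Each suspension raises dimension by 1: Sigma S^n = S^{n+1}.
Sigma^9 S^4 = S^{4+9} = S^13

13


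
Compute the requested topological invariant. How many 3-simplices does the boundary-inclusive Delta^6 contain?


Delta^6 has 6+1 vertices. A 3-face is a choice of 3+1 vertices.
f_3 = C(6+1, 3+1) = C(7,4) = 35

35


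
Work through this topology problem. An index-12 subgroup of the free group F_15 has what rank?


Nielsen-Schreier: an index-n subgroup of F_r is free of rank 1 + n(r-1).
Equivalently: chi(cover) = n*chi(base); chi(vee_r S^1) = 1 - 15 = -14.
chi(E) = 12*(-14) = -168; rank = 1 - chi(E) = 1 - (-168) = 169.
rank = 1 + 12*(15-1) = 1 + 168 = 169

169


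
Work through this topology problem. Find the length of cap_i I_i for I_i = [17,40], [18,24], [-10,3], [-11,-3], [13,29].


Intersection = [max(a_i), min(b_i)] = [18, -3].
Since 18 > -3, the intersection is empty.
Length = 0

0


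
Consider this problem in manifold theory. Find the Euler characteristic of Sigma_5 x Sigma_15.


chi(Sigma_5) = 2 - 2*5 = -8
chi(Sigma_15) = 2 - 2*15 = -28
chi(product) = (-8) * (-28) = 224

224


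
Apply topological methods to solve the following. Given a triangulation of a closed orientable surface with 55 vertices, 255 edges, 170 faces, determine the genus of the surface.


chi = V - E + F = 55 - 255 + 170 = -30
For orientable closed surface: chi = 2 - 2g, so g = (2 - chi)/2.
g = (2 - (-30)) / 2 = 32 / 2 = 16

16


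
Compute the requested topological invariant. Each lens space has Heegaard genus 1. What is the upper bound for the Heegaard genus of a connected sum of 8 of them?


Heegaard genus satisfies g(A#B) <= g(A) + g(B).
Each lens space has g = 1.
Upper bound: 8 * 1 = 8

8


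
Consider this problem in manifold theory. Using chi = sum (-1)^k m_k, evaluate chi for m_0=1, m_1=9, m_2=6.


Morse theory: chi(M) = sum_k (-1)^k m_k where m_k = #(index-k critical points).
= (1) + (-9) + (6) = -2

-2


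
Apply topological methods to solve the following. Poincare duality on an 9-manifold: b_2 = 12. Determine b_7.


Poincare duality for closed orientable n-manifolds: b_k = b_{n-k}.
Here n = 9, so b_7 = b_2 = 12

12


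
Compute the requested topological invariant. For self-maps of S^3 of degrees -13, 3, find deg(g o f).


Degree is multiplicative under composition: deg(g o f) = deg(g) * deg(f).
= 3 * -13 = -39

-39


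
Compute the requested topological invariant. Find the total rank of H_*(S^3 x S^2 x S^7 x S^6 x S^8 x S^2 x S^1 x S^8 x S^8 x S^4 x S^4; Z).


Total Betti number is multiplicative under products.
Each S^d (d>=1) has total Betti number 2.
There are 11 sphere factors.
Total = 2^11 = 2048

2048


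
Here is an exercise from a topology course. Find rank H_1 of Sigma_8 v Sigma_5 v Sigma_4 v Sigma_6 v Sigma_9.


For a wedge X v Y: reduced H_k(X v Y) = H_k(X) + H_k(Y).
Each Sigma_g contributes b_1 = 2g.
b_1 = 16 + 10 + 8 + 12 + 18 = 64

64


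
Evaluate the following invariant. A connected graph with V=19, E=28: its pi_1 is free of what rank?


For a connected graph: rank(pi_1) = b_1 = E - V + 1 = 1 - chi.
chi = V - E = 19 - 28 = -9.
rank = 1 - (-9) = 28 - 19 + 1 = 10

10


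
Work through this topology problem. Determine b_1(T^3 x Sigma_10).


pi_1(A x B) = pi_1(A) x pi_1(B); rank of abelianization = b_1.
b_1(T^3) = 3, b_1(Sigma_10) = 2*10 = 20.
b_1(product) = 3 + 20 = 23

23


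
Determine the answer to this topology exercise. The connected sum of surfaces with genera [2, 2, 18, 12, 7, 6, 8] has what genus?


Genus is additive under connected sum of orientable surfaces.
g = 2 + 2 + 18 + 12 + 7 + 6 + 8 = 55

55


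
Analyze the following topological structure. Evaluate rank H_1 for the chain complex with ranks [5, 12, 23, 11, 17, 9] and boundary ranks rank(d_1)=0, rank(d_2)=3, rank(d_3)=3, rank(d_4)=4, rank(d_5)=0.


rank H_k = rank(ker d_k) - rank(im d_{k+1}).
rank(ker d_1) = rank(C_1) - rank(d_1) = 12 - 0 = 12.
rank(im d_{1+1}) = 3.
rank H_1 = 12 - 3 = 9

9


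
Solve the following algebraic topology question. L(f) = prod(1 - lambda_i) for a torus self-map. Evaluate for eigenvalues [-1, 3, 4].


For a torus self-map: L(f) = det(I - A) where A acts on H_1.
L(f) = (1--1) * (1-3) * (1-4) = 2 * -2 * -3 = 12

12


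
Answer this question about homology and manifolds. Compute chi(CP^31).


CP^31 has one cell in each even dimension 0, 2, ..., 2*31 (31+1 cells total).
All cells are even-dimensional, so chi = number of cells.
chi = 31 + 1 = 32

32


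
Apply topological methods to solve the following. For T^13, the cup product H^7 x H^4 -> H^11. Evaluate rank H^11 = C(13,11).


Cup product: H^p x H^q -> H^{p+q}; here p+q = 7+4 = 11.
rank H^k(T^n) = C(n,k).
C(13,11) = 78

78


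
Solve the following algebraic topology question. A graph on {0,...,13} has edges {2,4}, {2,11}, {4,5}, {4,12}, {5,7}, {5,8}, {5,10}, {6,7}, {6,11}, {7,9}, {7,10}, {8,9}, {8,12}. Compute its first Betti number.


b_1 = E - V + (number of components).
E = 13, V = 14, components = 5.
b_1 = 13 - 14 + 5 = 4

4


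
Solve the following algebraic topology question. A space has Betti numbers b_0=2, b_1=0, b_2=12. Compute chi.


chi = sum_k (-1)^k b_k.
= (2) + (0) + (12)
= 14

14


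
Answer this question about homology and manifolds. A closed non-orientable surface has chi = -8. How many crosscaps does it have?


chi = 2 - k for closed non-orientable surfaces with k crosscaps.
-8 = 2 - k
k = 2 - (-8) = 10

10


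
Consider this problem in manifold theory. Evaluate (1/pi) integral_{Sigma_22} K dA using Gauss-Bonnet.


Gauss-Bonnet: integral K dA = 2*pi*chi(M).
chi(Sigma_22) = 2 - 2*22 = -42.
(integral K dA)/pi = 2*chi = 2*(-42) = -84

-84


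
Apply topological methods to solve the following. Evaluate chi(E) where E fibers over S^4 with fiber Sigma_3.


chi(S^4) = 2 (n even), chi(Sigma_3) = 2 - 2*3 = -4.
chi(E) = 2 * (-4) = -8

-8


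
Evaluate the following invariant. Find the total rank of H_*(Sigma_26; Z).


For Sigma_26: b_0 = 1, b_1 = 2g = 52, b_2 = 1.
Total = 1 + 52 + 1 = 54

54


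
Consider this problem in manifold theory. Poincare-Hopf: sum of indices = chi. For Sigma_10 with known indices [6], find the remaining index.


Poincare-Hopf: sum of indices = chi(M).
chi(Sigma_10) = 2 - 2*10 = -18.
Sum of known indices = 6.
x = chi - (sum known) = -18 - (6) = -24

-24


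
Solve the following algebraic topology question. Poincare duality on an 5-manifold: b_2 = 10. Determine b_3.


Poincare duality for closed orientable n-manifolds: b_k = b_{n-k}.
Here n = 5, so b_3 = b_2 = 10

10


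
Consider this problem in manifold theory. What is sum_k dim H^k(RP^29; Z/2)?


H^k(RP^29; Z/2) = Z/2 for each 0 <= k <= 29.
Total dimension = 29 + 1 = 30

30


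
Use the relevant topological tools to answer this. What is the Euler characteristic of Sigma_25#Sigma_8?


chi(Sigma_25) = 2 - 2*25 = -48
chi(Sigma_8) = 2 - 2*8 = -14
For surfaces: chi(A#B) = chi(A) + chi(B) - 2.
chi = -48 + -14 - 2 = -64

-64


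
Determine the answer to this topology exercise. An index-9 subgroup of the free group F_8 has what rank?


Nielsen-Schreier: an index-n subgroup of F_r is free of rank 1 + n(r-1).
Equivalently: chi(cover) = n*chi(base); chi(vee_r S^1) = 1 - 8 = -7.
chi(E) = 9*(-7) = -63; rank = 1 - chi(E) = 1 - (-63) = 64.
rank = 1 + 9*(8-1) = 1 + 63 = 64

64


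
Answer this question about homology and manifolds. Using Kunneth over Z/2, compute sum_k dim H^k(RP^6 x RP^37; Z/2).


dim H^*(RP^n; Z/2) = n+1 (one Z/2 in each degree 0..n).
Total Betti number is multiplicative.
Total = (6+1) * (37+1) = 7 * 38 = 266

266


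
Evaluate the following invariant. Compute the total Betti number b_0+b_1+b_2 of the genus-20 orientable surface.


For Sigma_20: b_0 = 1, b_1 = 2g = 40, b_2 = 1.
Total = 1 + 40 + 1 = 42

42


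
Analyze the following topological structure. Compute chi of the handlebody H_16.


A genus-g handlebody deformation retracts to a wedge of g circles.
chi(vee_g S^1) = 1 - g.
chi(H_16) = 1 - 16 = -15

-15


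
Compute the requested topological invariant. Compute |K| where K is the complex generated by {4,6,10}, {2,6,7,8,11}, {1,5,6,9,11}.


Each maximal simplex on m vertices has 2^m - 1 nonempty faces.
Take the union (dedupe shared faces).
Total distinct faces = 65

65


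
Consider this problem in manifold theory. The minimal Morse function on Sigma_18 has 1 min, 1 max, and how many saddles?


A perfect Morse function has m_k = b_k.
For Sigma_18: b_0=1, b_1=2g=36, b_2=1.
Saddles m_1 = 2g = 36

36


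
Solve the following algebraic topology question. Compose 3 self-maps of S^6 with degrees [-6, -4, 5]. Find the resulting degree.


Degree is multiplicative: deg(composition) = product of degrees.
= (-6) * (-4) * (5) = 120

120


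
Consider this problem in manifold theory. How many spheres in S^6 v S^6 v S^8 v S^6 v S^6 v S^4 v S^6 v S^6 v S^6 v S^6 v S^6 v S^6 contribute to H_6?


For a wedge of spheres, H_k (k>0) is free on one generator per sphere of dimension k.
Spheres of dimension 6: count = 10.
b_6 = 10

10


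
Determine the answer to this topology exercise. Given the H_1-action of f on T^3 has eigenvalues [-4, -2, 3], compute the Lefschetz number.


For a torus self-map: L(f) = det(I - A) where A acts on H_1.
L(f) = (1--4) * (1--2) * (1-3) = 5 * 3 * -2 = -30

-30


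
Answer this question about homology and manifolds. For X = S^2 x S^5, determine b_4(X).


Each S^d has Poincare polynomial 1 + t^d.
The product S^2 x S^5 has Poincare polynomial prod(1+t^d_i).
Expanding: b_0=1, b_2=1, b_5=1, b_7=1.
b_4 = 0

0


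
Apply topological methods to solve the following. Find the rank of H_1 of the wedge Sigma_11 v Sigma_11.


For a wedge: H_1(A v B) = H_1(A) + H_1(B).
b_1(Sigma_11) = 22, b_1(Sigma_11) = 22.
b_1 = 22 + 22 = 44

44


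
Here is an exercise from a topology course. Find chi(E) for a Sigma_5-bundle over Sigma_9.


For a fiber bundle F -> E -> B (with CW structure): chi(E) = chi(B) * chi(F).
chi(Sigma_9) = -16, chi(Sigma_5) = -8.
chi(E) = (-16) * (-8) = 128

128


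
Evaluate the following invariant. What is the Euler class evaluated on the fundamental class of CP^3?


For any closed oriented manifold, <e(TM),[M]> = chi(M).
chi(CP^3) = 3+1 = 4

4


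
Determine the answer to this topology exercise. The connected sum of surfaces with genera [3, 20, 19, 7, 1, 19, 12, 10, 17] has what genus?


Genus is additive under connected sum of orientable surfaces.
g = 3 + 20 + 19 + 7 + 1 + 19 + 12 + 10 + 17 = 108

108


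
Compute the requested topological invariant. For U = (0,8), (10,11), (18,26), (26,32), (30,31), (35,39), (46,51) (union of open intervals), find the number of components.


Sort and merge overlapping open intervals.
Merged: (0,8), (10,11), (18,26), (26,32), (35,39), (46,51).
Number of components = 6

6


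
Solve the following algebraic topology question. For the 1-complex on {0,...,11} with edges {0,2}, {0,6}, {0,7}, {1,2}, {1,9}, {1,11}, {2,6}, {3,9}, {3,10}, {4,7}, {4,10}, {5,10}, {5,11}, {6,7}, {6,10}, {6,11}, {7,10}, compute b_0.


Run DFS/union-find over 12 vertices.
V = 12, E = 17.
Number of components = 2

2


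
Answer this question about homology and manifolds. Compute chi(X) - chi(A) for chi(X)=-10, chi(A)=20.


Relative Euler characteristic: chi(X, A) = chi(X) - chi(A).
= -10 - (20) = -30

-30


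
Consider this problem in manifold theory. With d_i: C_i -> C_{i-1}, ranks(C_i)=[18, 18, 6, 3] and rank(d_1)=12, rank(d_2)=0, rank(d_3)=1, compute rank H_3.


rank H_k = rank(ker d_k) - rank(im d_{k+1}).
rank(ker d_3) = rank(C_3) - rank(d_3) = 3 - 1 = 2.
rank(im d_{3+1}) = 0.
rank H_3 = 2 - 0 = 2

2


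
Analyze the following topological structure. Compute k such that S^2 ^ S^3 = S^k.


S^m ^ S^n = S^{m+n}.
k = 2 + 3 = 5

5


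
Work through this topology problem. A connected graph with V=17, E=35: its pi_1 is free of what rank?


For a connected graph: rank(pi_1) = b_1 = E - V + 1 = 1 - chi.
chi = V - E = 17 - 35 = -18.
rank = 1 - (-18) = 35 - 17 + 1 = 19

19


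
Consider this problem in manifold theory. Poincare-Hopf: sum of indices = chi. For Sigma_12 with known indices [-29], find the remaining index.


Poincare-Hopf: sum of indices = chi(M).
chi(Sigma_12) = 2 - 2*12 = -22.
Sum of known indices = -29.
x = chi - (sum known) = -22 - (-29) = 7

7


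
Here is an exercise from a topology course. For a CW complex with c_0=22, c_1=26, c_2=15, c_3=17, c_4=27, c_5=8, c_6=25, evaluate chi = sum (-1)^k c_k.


chi = sum_k (-1)^k c_k.
= (-1)^0*22 + (-1)^1*26 + (-1)^2*15 + (-1)^3*17 + (-1)^4*27 + (-1)^5*8 + (-1)^6*25
= (22) + (-26) + (15) + (-17) + (27) + (-8) + (25)
= 38

38


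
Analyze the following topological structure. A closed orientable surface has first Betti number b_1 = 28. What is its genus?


For a closed orientable surface: b_1 = 2g.
28 = 2g
g = 28 / 2 = 14

14


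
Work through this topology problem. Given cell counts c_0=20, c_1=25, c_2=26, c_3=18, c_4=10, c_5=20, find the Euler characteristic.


chi = sum_k (-1)^k c_k.
= (-1)^0*20 + (-1)^1*25 + (-1)^2*26 + (-1)^3*18 + (-1)^4*10 + (-1)^5*20
= (20) + (-25) + (26) + (-18) + (10) + (-20)
= -7

-7


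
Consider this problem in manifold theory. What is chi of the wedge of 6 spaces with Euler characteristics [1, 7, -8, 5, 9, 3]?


chi(A v B) = chi(A) + chi(B) - 1 (one point identified).
For 6 spaces: chi = (sum chi_i) - (6 - 1).
sum = 17; chi = 17 - 5 = 12

12


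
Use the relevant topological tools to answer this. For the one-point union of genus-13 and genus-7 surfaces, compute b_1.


For a wedge: H_1(A v B) = H_1(A) + H_1(B).
b_1(Sigma_13) = 26, b_1(Sigma_7) = 14.
b_1 = 26 + 14 = 40

40


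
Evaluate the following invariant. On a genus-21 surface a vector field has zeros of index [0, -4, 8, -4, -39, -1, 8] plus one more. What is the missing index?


Poincare-Hopf: sum of indices = chi(M).
chi(Sigma_21) = 2 - 2*21 = -40.
Sum of known indices = -32.
x = chi - (sum known) = -40 - (-32) = -8

-8


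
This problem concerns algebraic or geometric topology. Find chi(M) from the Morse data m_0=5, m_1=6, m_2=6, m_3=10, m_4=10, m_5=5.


Morse theory: chi(M) = sum_k (-1)^k m_k where m_k = #(index-k critical points).
= (5) + (-6) + (6) + (-10) + (10) + (-5) = 0

0


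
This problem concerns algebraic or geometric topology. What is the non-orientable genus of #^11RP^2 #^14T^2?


Since a >= 1, the sum is non-orientable; each T^2 can be replaced by RP^2 # RP^2 (since T^2#RP^2 = 3RP^2).
Total crosscaps k = 11 + 2*14 = 39.
Check via chi: chi = 11*1 + 14*0 - (11+14-1)*2 = -37 = 2 - k = -37. Consistent.

39


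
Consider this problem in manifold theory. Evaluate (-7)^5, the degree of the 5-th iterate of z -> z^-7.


deg(f) = -7. Degree is multiplicative: deg(f^5) = (deg f)^5.
deg(f^5) = (-7)^5 = -16807

-16807
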